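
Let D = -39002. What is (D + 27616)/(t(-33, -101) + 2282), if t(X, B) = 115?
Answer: -11386/2397 ≈ -4.7501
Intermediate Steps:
(D + 27616)/(t(-33, -101) + 2282) = (-39002 + 27616)/(115 + 2282) = -11386/2397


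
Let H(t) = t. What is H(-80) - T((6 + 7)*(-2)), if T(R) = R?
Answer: -54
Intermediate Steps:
H(-80) - T((6 + 7)*(-2)) = -80 - (6 + 7)*(-2) = -80 - 13*(-2) = -80 - 1*(-26) = -80 + 26 = -54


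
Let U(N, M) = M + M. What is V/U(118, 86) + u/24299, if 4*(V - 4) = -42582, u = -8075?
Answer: -519933417/8358856 ≈ -62.201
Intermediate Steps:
U(N, M) = 2*M
V = -21283/2 (V = 4 + (¼)*(-42582) = 4 - 21291/2 = -21283/2 ≈ -10642.)
V/U(118, 86) + u/24299 = -21283/(2*(2*86)) - 8075/24299 = -21283/2/172 - 8075*1/24299 = -21283/2*1/172 - 8075/24299 = -21283/344 - 8075/24299 = -519933417/8358856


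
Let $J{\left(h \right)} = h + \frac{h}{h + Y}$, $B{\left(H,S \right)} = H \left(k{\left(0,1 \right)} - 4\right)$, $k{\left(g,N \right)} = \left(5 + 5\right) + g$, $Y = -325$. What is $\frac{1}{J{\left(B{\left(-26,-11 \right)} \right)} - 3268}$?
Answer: $- \frac{37}{126676} \approx -0.00029208$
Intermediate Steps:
$k{\left(g,N \right)} = 10 + g$
$B{\left(H,S \right)} = 6 H$ ($B{\left(H,S \right)} = H \left(\left(10 + 0\right) - 4\right) = H \left(10 - 4\right) = H 6 = 6 H$)
$J{\left(h \right)} = h + \frac{h}{-325 + h}$ ($J{\left(h \right)} = h + \frac{h}{h - 325} = h + \frac{h}{-325 + h}$)
$\frac{1}{J{\left(B{\left(-26,-11 \right)} \right)} - 3268} = \frac{1}{\frac{6 \left(-26\right) \left(-324 + 6 \left(-26\right)\right)}{-325 + 6 \left(-26\right)} - 3268} = \frac{1}{- \frac{156 \left(-324 - 156\right)}{-325 - 156} - 3268} = \frac{1}{\left(-156\right) \frac{1}{-481} \left(-480\right) - 3268} = \frac{1}{\left(-156\right) \left(- \frac{1}{481}\right) \left(-480\right) - 3268} = \frac{1}{- \frac{5760}{37} - 3268} = \frac{1}{- \frac{126676}{37}} = - \frac{37}{126676}$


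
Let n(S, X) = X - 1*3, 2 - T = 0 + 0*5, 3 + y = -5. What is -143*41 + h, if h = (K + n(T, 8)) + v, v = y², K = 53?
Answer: -5741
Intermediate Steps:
y = -8 (y = -3 - 5 = -8)
T = 2 (T = 2 - (0 + 0*5) = 2 - (0 + 0) = 2 - 1*0 = 2 + 0 = 2)
n(S, X) = -3 + X (n(S, X) = X - 3 = -3 + X)
v = 64 (v = (-8)² = 64)
h = 122 (h = (53 + (-3 + 8)) + 64 = (53 + 5) + 64 = 58 + 64 = 122)
-143*41 + h = -143*41 + 122 = -5863 + 122 = -5741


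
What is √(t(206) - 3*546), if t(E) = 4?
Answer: I*√1634 ≈ 40.423*I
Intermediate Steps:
√(t(206) - 3*546) = √(4 - 3*546) = √(4 - 1638) = √(-1634) = I*√1634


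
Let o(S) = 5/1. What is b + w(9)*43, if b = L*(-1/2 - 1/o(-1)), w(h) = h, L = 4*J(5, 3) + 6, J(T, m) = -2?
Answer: 1942/5 ≈ 388.40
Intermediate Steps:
o(S) = 5 (o(S) = 5*1 = 5)
L = -2 (L = 4*(-2) + 6 = -8 + 6 = -2)
b = 7/5 (b = -2*(-1/2 - 1/5) = -2*(-1*½ - 1*⅕) = -2*(-½ - ⅕) = -2*(-7/10) = 7/5 ≈ 1.4000)
b + w(9)*43 = 7/5 + 9*43 = 7/5 + 387 = 1942/5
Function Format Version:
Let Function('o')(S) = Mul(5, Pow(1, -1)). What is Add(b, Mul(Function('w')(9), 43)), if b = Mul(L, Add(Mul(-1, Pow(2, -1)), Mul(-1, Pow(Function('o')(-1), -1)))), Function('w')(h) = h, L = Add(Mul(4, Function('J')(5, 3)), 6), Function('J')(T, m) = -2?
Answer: Rational(1942, 5) ≈ 388.40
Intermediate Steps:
Function('o')(S) = 5 (Function('o')(S) = Mul(5, 1) = 5)
L = -2 (L = Add(Mul(4, -2), 6) = Add(-8, 6) = -2)
b = Rational(7, 5) (b = Mul(-2, Add(Mul(-1, Pow(2, -1)), Mul(-1, Pow(5, -1)))) = Mul(-2, Add(Mul(-1, Rational(1, 2)), Mul(-1, Rational(1, 5)))) = Mul(-2, Add(Rational(-1, 2), Rational(-1, 5))) = Mul(-2, Rational(-7, 10)) = Rational(7, 5) ≈ 1.4000)
Add(b, Mul(Function('w')(9), 43)) = Add(Rational(7, 5), Mul(9, 43)) = Add(Rational(7, 5), 387) = Rational(1942, 5)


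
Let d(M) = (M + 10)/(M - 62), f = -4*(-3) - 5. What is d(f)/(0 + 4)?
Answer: -17/220 ≈ -0.077273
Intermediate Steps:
f = 7 (f = 12 - 5 = 7)
d(M) = (10 + M)/(-62 + M)
d(f)/(0 + 4) = ((10 + 7)/(-62 + 7))/(0 + 4) = (17/(-55))/4 = -1/55*17*(¼) = -17/55*¼ = -17/220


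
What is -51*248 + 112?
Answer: -12536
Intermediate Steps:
-51*248 + 112 = -12648 + 112 = -12536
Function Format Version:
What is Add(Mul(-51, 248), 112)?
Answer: -12536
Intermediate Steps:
Add(Mul(-51, 248), 112) = Add(-12648, 112) = -12536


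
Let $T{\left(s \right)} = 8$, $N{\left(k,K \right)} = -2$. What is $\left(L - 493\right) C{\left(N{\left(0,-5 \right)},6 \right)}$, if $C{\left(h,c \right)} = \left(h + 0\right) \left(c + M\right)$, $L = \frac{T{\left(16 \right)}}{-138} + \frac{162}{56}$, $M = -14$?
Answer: $- \frac{3787996}{483} \approx -7842.6$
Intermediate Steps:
$L = \frac{5477}{1932}$ ($L = \frac{8}{-138} + \frac{162}{56} = 8 \left(- \frac{1}{138}\right) + 162 \cdot \frac{1}{56} = - \frac{4}{69} + \frac{81}{28} = \frac{5477}{1932} \approx 2.8349$)
$C{\left(h,c \right)} = h \left(-14 + c\right)$ ($C{\left(h,c \right)} = \left(h + 0\right) \left(c - 14\right) = h \left(-14 + c\right)$)
$\left(L - 493\right) C{\left(N{\left(0,-5 \right)},6 \right)} = \left(\frac{5477}{1932} - 493\right) \left(- 2 \left(-14 + 6\right)\right) = - \frac{946999 \left(\left(-2\right) \left(-8\right)\right)}{1932} = \left(- \frac{946999}{1932}\right) 16 = - \frac{3787996}{483}$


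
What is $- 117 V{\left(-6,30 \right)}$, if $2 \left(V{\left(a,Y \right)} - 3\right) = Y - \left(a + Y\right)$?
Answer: $-702$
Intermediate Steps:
$V{\left(a,Y \right)} = 3 - \frac{a}{2}$ ($V{\left(a,Y \right)} = 3 + \frac{Y - \left(a + Y\right)}{2} = 3 + \frac{Y - \left(Y + a\right)}{2} = 3 + \frac{\left(-1\right) a}{2} = 3 - \frac{a}{2}$)
$- 117 V{\left(-6,30 \right)} = - 117 \left(3 - -3\right) = - 117 \left(3 + 3\right) = \left(-117\right) 6 = -702$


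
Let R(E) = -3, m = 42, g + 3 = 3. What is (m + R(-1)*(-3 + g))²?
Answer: 2601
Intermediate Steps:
g = 0 (g = -3 + 3 = 0)
(m + R(-1)*(-3 + g))² = (42 - 3*(-3 + 0))² = (42 - 3*(-3))² = (42 + 9)² = 51² = 2601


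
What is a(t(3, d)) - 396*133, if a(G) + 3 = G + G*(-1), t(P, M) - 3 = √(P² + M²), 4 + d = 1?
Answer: -52671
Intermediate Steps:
d = -3 (d = -4 + 1 = -3)
t(P, M) = 3 + √(M² + P²) (t(P, M) = 3 + √(P² + M²) = 3 + √(M² + P²))
a(G) = -3 (a(G) = -3 + (G + G*(-1)) = -3 + (G - G) = -3 + 0 = -3)
a(t(3, d)) - 396*133 = -3 - 396*133 = -3 - 52668 = -52671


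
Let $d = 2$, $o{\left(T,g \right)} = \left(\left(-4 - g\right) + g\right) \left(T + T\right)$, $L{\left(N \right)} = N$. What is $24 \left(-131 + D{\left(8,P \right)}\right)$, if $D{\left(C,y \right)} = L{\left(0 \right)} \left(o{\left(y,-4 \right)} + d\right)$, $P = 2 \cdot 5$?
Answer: $-3144$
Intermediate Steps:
$o{\left(T,g \right)} = - 8 T$ ($o{\left(T,g \right)} = - 4 \cdot 2 T = - 8 T$)
$P = 10$
$D{\left(C,y \right)} = 0$ ($D{\left(C,y \right)} = 0 \left(- 8 y + 2\right) = 0 \left(2 - 8 y\right) = 0$)
$24 \left(-131 + D{\left(8,P \right)}\right) = 24 \left(-131 + 0\right) = 24 \left(-131\right) = -3144$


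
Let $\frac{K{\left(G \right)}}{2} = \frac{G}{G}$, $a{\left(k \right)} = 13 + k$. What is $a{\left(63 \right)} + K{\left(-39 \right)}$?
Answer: $78$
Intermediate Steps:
$K{\left(G \right)} = 2$ ($K{\left(G \right)} = 2 \frac{G}{G} = 2 \cdot 1 = 2$)
$a{\left(63 \right)} + K{\left(-39 \right)} = \left(13 + 63\right) + 2 = 76 + 2 = 78$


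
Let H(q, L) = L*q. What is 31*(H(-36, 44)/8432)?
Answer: -99/17 ≈ -5.8235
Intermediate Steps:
31*(H(-36, 44)/8432) = 31*((44*(-36))/8432) = 31*(-1584*1/8432) = 31*(-99/527) = -99/17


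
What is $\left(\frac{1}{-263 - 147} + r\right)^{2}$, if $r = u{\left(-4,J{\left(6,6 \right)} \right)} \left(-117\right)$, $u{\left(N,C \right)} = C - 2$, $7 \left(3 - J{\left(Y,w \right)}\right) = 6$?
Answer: $\frac{2301792529}{8236900} \approx 279.45$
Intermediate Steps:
$J{\left(Y,w \right)} = \frac{15}{7}$ ($J{\left(Y,w \right)} = 3 - \frac{6}{7} = \frac{15}{7}$)
$u{\left(N,C \right)} = -2 + C$
$r = - \frac{117}{7}$ ($r = \left(-2 + \frac{15}{7}\right) \left(-117\right) = \frac{1}{7} \left(-117\right) = - \frac{117}{7} \approx -16.714$)
$\left(\frac{1}{-263 - 147} + r\right)^{2} = \left(\frac{1}{-263 - 147} - \frac{117}{7}\right)^{2} = \left(\frac{1}{-410} - \frac{117}{7}\right)^{2} = \left(- \frac{1}{410} - \frac{117}{7}\right)^{2} = \left(- \frac{47977}{2870}\right)^{2} = \frac{2301792529}{8236900}$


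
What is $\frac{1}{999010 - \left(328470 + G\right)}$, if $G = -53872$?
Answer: $\frac{1}{724412} \approx 1.3804 \cdot 10^{-6}$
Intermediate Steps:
$\frac{1}{999010 - \left(328470 + G\right)} = \frac{1}{999010 - 274598} = \frac{1}{724412}$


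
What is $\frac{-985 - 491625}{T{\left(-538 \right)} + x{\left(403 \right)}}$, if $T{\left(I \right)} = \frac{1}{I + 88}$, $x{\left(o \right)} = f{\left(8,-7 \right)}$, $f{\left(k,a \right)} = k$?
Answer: $- \frac{221674500}{3599} \approx -61593.0$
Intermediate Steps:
$x{\left(o \right)} = 8$
$T{\left(I \right)} = \frac{1}{88 + I}$
$\frac{-985 - 491625}{T{\left(-538 \right)} + x{\left(403 \right)}} = \frac{-985 - 491625}{\frac{1}{88 - 538} + 8} = - \frac{492610}{\frac{1}{-450} + 8} = - \frac{492610}{- \frac{1}{450} + 8} = - \frac{492610}{\frac{3599}{450}} = \left(-492610\right) \frac{450}{3599} = - \frac{221674500}{3599}$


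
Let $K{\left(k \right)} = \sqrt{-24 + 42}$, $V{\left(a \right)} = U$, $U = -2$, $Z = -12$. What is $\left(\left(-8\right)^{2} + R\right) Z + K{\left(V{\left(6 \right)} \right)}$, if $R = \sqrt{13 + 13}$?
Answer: $-768 - 12 \sqrt{26} + 3 \sqrt{2} \approx -824.95$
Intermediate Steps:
$V{\left(a \right)} = -2$
$R = \sqrt{26} \approx 5.099$
$K{\left(k \right)} = 3 \sqrt{2}$ ($K{\left(k \right)} = \sqrt{18} = 3 \sqrt{2}$)
$\left(\left(-8\right)^{2} + R\right) Z + K{\left(V{\left(6 \right)} \right)} = \left(\left(-8\right)^{2} + \sqrt{26}\right) \left(-12\right) + 3 \sqrt{2} = \left(64 + \sqrt{26}\right) \left(-12\right) + 3 \sqrt{2} = \left(-768 - 12 \sqrt{26}\right) + 3 \sqrt{2} = -768 - 12 \sqrt{26} + 3 \sqrt{2}$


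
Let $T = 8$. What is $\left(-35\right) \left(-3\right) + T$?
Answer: $113$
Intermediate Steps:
$\left(-35\right) \left(-3\right) + T = \left(-35\right) \left(-3\right) + 8 = 105 + 8 = 113$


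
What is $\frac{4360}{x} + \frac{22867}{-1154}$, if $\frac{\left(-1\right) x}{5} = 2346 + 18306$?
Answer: $- \frac{118313893}{5958102} \approx -19.858$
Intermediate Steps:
$x = -103260$ ($x = - 5 \left(2346 + 18306\right) = \left(-5\right) 20652 = -103260$)
$\frac{4360}{x} + \frac{22867}{-1154} = \frac{4360}{-103260} + \frac{22867}{-1154} = 4360 \left(- \frac{1}{103260}\right) + 22867 \left(- \frac{1}{1154}\right) = - \frac{218}{5163} - \frac{22867}{1154} = - \frac{118313893}{5958102}$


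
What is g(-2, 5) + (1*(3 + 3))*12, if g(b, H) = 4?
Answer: 76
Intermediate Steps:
g(-2, 5) + (1*(3 + 3))*12 = 4 + (1*(3 + 3))*12 = 4 + (1*6)*12 = 4 + 6*12 = 4 + 72 = 76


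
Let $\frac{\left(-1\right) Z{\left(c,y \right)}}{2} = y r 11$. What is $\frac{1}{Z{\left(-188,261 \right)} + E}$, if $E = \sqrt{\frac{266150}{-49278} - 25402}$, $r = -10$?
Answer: $\frac{1414771380}{81236798652553} - \frac{i \sqrt{15424333148967}}{81236798652553} \approx 1.7415 \cdot 10^{-5} - 4.8345 \cdot 10^{-8} i$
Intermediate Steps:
$Z{\left(c,y \right)} = 220 y$ ($Z{\left(c,y \right)} = - 2 y \left(-10\right) 11 = - 2 - 10 y 11 = - 2 \left(- 110 y\right) = 220 y$)
$E = \frac{i \sqrt{15424333148967}}{24639}$ ($E = \sqrt{266150 \left(- \frac{1}{49278}\right) - 25402} = \sqrt{- \frac{133075}{24639} - 25402} = \sqrt{- \frac{626012953}{24639}} = \frac{i \sqrt{15424333148967}}{24639} \approx 159.4 i$)
$\frac{1}{Z{\left(-188,261 \right)} + E} = \frac{1}{220 \cdot 261 + \frac{i \sqrt{15424333148967}}{24639}} = \frac{1}{57420 + \frac{i \sqrt{15424333148967}}{24639}}$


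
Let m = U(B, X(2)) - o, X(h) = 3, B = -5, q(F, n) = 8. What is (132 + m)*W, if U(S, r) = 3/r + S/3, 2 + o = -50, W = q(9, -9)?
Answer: 4400/3 ≈ 1466.7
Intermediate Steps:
W = 8
o = -52 (o = -2 - 50 = -52)
U(S, r) = 3/r + S/3 (U(S, r) = 3/r + S*(⅓) = 3/r + S/3)
m = 154/3 (m = (3/3 + (⅓)*(-5)) - 1*(-52) = (3*(⅓) - 5/3) + 52 = (1 - 5/3) + 52 = -⅔ + 52 = 154/3 ≈ 51.333)
(132 + m)*W = (132 + 154/3)*8 = (550/3)*8 = 4400/3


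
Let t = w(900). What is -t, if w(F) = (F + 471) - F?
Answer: -471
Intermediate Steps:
w(F) = 471 (w(F) = (471 + F) - F = 471)
t = 471
-t = -1*471 = -471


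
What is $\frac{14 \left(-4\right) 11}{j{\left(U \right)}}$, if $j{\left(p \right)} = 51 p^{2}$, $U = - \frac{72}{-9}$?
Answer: $- \frac{77}{408} \approx -0.18873$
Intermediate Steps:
$U = 8$ ($U = \left(-72\right) \left(- \frac{1}{9}\right) = 8$)
$\frac{14 \left(-4\right) 11}{j{\left(U \right)}} = \frac{14 \left(-4\right) 11}{51 \cdot 8^{2}} = \frac{\left(-56\right) 11}{51 \cdot 64} = - \frac{616}{3264} = \left(-616\right) \frac{1}{3264} = - \frac{77}{408}$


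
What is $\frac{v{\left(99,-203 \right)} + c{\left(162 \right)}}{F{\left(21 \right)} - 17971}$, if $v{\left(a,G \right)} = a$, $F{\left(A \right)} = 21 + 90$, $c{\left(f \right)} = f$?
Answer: $- \frac{261}{17860} \approx -0.014614$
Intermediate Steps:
$F{\left(A \right)} = 111$
$\frac{v{\left(99,-203 \right)} + c{\left(162 \right)}}{F{\left(21 \right)} - 17971} = \frac{99 + 162}{111 - 17971} = \frac{261}{-17860} = 261 \left(- \frac{1}{17860}\right) = - \frac{261}{17860}$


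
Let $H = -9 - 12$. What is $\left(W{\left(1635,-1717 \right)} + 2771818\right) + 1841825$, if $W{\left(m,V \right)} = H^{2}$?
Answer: $4614084$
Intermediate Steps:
$H = -21$ ($H = -9 - 12 = -21$)
$W{\left(m,V \right)} = 441$ ($W{\left(m,V \right)} = \left(-21\right)^{2} = 441$)
$\left(W{\left(1635,-1717 \right)} + 2771818\right) + 1841825 = \left(441 + 2771818\right) + 1841825 = 2772259 + 1841825 = 4614084$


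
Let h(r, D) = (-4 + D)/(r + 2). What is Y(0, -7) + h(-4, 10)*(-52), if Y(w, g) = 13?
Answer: 169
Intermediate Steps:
h(r, D) = (-4 + D)/(2 + r)
Y(0, -7) + h(-4, 10)*(-52) = 13 + ((-4 + 10)/(2 - 4))*(-52) = 13 + (6/(-2))*(-52) = 13 - 1/2*6*(-52) = 13 - 3*(-52) = 13 + 156 = 169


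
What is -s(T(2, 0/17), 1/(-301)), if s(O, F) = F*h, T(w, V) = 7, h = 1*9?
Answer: 9/301 ≈ 0.029900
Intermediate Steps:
h = 9
s(O, F) = 9*F (s(O, F) = F*9 = 9*F)
-s(T(2, 0/17), 1/(-301)) = -9/(-301) = -9*(-1)/301 = -1*(-9/301) = 9/301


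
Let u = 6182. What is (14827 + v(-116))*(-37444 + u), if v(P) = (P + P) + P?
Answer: -452642498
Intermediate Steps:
v(P) = 3*P (v(P) = 2*P + P = 3*P)
(14827 + v(-116))*(-37444 + u) = (14827 + 3*(-116))*(-37444 + 6182) = (14827 - 348)*(-31262) = 14479*(-31262) = -452642498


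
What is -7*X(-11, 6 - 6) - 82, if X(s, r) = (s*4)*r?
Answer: -82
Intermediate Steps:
X(s, r) = 4*r*s (X(s, r) = (4*s)*r = 4*r*s)
-7*X(-11, 6 - 6) - 82 = -28*(6 - 6)*(-11) - 82 = -28*0*(-11) - 82 = -7*0 - 82 = 0 - 82 = -82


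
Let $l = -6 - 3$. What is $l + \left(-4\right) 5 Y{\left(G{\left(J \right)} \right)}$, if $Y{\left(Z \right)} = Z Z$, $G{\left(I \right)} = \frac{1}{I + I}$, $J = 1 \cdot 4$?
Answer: $- \frac{149}{16} \approx -9.3125$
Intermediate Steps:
$J = 4$
$G{\left(I \right)} = \frac{1}{2 I}$
$Y{\left(Z \right)} = Z^{2}$
$l = -9$
$l + \left(-4\right) 5 Y{\left(G{\left(J \right)} \right)} = -9 + \left(-4\right) 5 \left(\frac{1}{2 \cdot 4}\right)^{2} = -9 - 20 \left(\frac{1}{2} \cdot \frac{1}{4}\right)^{2} = -9 - \frac{20}{64} = -9 - \frac{5}{16} = - \frac{149}{16}$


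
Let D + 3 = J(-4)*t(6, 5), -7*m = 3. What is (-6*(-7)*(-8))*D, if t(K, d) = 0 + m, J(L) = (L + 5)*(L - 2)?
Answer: 144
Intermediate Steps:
m = -3/7 (m = -⅐*3 = -3/7 ≈ -0.42857)
J(L) = (-2 + L)*(5 + L) (J(L) = (5 + L)*(-2 + L) = (-2 + L)*(5 + L))
t(K, d) = -3/7 (t(K, d) = 0 - 3/7 = -3/7)
D = -3/7 (D = -3 + (-10 + (-4)² + 3*(-4))*(-3/7) = -3 + (-10 + 16 - 12)*(-3/7) = -3 - 6*(-3/7) = -3 + 18/7 = -3/7 ≈ -0.42857)
(-6*(-7)*(-8))*D = (-6*(-7)*(-8))*(-3/7) = (42*(-8))*(-3/7) = -336*(-3/7) = 144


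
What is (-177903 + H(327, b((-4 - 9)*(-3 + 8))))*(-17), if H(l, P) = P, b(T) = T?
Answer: 3025456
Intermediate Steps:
(-177903 + H(327, b((-4 - 9)*(-3 + 8))))*(-17) = (-177903 + (-4 - 9)*(-3 + 8))*(-17) = (-177903 - 13*5)*(-17) = (-177903 - 65)*(-17) = -177968*(-17) = 3025456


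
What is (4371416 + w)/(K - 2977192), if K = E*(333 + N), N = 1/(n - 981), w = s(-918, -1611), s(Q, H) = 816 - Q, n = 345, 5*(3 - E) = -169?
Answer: -1738327125/1178562719 ≈ -1.4750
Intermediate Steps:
E = 184/5 (E = 3 - ⅕*(-169) = 3 + 169/5 = 184/5 ≈ 36.800)
w = 1734 (w = 816 - 1*(-918) = 816 + 918 = 1734)
N = -1/636 (N = 1/(345 - 981) = 1/(-636) = -1/636 ≈ -0.0015723)
K = 9742202/795 (K = 184*(333 - 1/636)/5 = (184/5)*(211787/636) = 9742202/795 ≈ 12254.)
(4371416 + w)/(K - 2977192) = (4371416 + 1734)/(9742202/795 - 2977192) = 4373150/(-2357125438/795) = 4373150*(-795/2357125438) = -1738327125/1178562719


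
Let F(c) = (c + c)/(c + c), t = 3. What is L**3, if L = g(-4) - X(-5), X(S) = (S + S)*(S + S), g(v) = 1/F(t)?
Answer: -970299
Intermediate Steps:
F(c) = 1 (F(c) = (2*c)/((2*c)) = (2*c)*(1/(2*c)) = 1)
g(v) = 1 (g(v) = 1/1 = 1*1 = 1)
X(S) = 4*S**2 (X(S) = (2*S)*(2*S) = 4*S**2)
L = -99 (L = 1 - 4*(-5)**2 = 1 - 4*25 = 1 - 1*100 = 1 - 100 = -99)
L**3 = (-99)**3 = -970299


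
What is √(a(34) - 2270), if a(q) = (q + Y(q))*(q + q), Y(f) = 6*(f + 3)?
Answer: 87*√2 ≈ 123.04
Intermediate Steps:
Y(f) = 18 + 6*f (Y(f) = 6*(3 + f) = 18 + 6*f)
a(q) = 2*q*(18 + 7*q) (a(q) = (q + (18 + 6*q))*(q + q) = (18 + 7*q)*(2*q) = 2*q*(18 + 7*q))
√(a(34) - 2270) = √(2*34*(18 + 7*34) - 2270) = √(2*34*(18 + 238) - 2270) = √(2*34*256 - 2270) = √(17408 - 2270) = √15138 = 87*√2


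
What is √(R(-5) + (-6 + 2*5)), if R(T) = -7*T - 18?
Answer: √21 ≈ 4.5826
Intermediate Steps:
R(T) = -18 - 7*T
√(R(-5) + (-6 + 2*5)) = √((-18 - 7*(-5)) + (-6 + 2*5)) = √((-18 + 35) + (-6 + 10)) = √(17 + 4) = √21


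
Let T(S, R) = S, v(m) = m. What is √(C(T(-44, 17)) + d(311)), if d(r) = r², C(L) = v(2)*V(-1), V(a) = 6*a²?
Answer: √96733 ≈ 311.02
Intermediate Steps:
C(L) = 12 (C(L) = 2*(6*(-1)²) = 2*(6*1) = 2*6 = 12)
√(C(T(-44, 17)) + d(311)) = √(12 + 311²) = √(12 + 96721) = √96733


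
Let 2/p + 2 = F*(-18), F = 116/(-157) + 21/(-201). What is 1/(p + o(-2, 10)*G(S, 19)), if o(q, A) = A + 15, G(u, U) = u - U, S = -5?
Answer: -69320/41581481 ≈ -0.0016671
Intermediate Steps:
F = -8871/10519 (F = 116*(-1/157) + 21*(-1/201) = -116/157 - 7/67 = -8871/10519 ≈ -0.84333)
p = 10519/69320 (p = 2/(-2 - 8871/10519*(-18)) = 2/(-2 + 159678/10519) = 2/(138640/10519) = 2*(10519/138640) = 10519/69320 ≈ 0.15175)
o(q, A) = 15 + A
1/(p + o(-2, 10)*G(S, 19)) = 1/(10519/69320 + (15 + 10)*(-5 - 1*19)) = 1/(10519/69320 + 25*(-5 - 19)) = 1/(10519/69320 + 25*(-24)) = 1/(10519/69320 - 600) = 1/(-41581481/69320) = -69320/41581481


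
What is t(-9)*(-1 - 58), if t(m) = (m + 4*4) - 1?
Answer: -354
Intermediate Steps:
t(m) = 15 + m (t(m) = (m + 16) - 1 = (16 + m) - 1 = 15 + m)
t(-9)*(-1 - 58) = (15 - 9)*(-1 - 58) = 6*(-59) = -354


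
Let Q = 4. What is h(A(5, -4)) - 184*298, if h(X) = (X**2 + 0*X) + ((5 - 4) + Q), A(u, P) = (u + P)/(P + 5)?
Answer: -54826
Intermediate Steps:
A(u, P) = (P + u)/(5 + P)
h(X) = 5 + X**2 (h(X) = (X**2 + 0*X) + ((5 - 4) + 4) = (X**2 + 0) + (1 + 4) = X**2 + 5 = 5 + X**2)
h(A(5, -4)) - 184*298 = (5 + ((-4 + 5)/(5 - 4))**2) - 184*298 = (5 + (1/1)**2) - 54832 = (5 + (1*1)**2) - 54832 = (5 + 1**2) - 54832 = (5 + 1) - 54832 = 6 - 54832 = -54826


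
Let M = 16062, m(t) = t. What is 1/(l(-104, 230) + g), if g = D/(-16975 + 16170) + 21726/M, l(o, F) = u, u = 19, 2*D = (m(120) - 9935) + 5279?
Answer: 307855/7133008 ≈ 0.043159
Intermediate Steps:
D = -2268 (D = ((120 - 9935) + 5279)/2 = (-9815 + 5279)/2 = (½)*(-4536) = -2268)
l(o, F) = 19
g = 1283763/307855 (g = -2268/(-16975 + 16170) + 21726/16062 = -2268/(-805) + 21726*(1/16062) = -2268*(-1/805) + 3621/2677 = 324/115 + 3621/2677 = 1283763/307855 ≈ 4.1700)
1/(l(-104, 230) + g) = 1/(19 + 1283763/307855) = 1/(7133008/307855) = 307855/7133008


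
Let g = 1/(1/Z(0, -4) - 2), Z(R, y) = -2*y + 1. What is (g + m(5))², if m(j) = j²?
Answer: 173056/289 ≈ 598.81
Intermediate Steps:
Z(R, y) = 1 - 2*y
g = -9/17 (g = 1/(1/(1 - 2*(-4)) - 2) = 1/(1/(1 + 8) - 2) = 1/(1/9 - 2) = 1/(⅑ - 2) = 1/(-17/9) = -9/17 ≈ -0.52941)
(g + m(5))² = (-9/17 + 5²)² = (-9/17 + 25)² = (416/17)² = 173056/289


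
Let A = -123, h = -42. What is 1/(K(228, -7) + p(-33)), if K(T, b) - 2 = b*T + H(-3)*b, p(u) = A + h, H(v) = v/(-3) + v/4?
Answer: -4/7043 ≈ -0.00056794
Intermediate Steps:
H(v) = -v/12 (H(v) = v*(-⅓) + v*(¼) = -v/3 + v/4 = -v/12)
p(u) = -165 (p(u) = -123 - 42 = -165)
K(T, b) = 2 + b/4 + T*b (K(T, b) = 2 + (b*T + (-1/12*(-3))*b) = 2 + (T*b + b/4) = 2 + (b/4 + T*b) = 2 + b/4 + T*b)
1/(K(228, -7) + p(-33)) = 1/((2 + (¼)*(-7) + 228*(-7)) - 165) = 1/((2 - 7/4 - 1596) - 165) = 1/(-6383/4 - 165) = 1/(-7043/4) = -4/7043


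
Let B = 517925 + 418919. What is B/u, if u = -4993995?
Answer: -936844/4993995 ≈ -0.18759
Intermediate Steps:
B = 936844
B/u = 936844/(-4993995) = 936844*(-1/4993995) = -936844/4993995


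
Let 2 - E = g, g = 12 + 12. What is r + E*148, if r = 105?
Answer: -3151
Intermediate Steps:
g = 24
E = -22 (E = 2 - 1*24 = 2 - 24 = -22)
r + E*148 = 105 - 22*148 = 105 - 3256 = -3151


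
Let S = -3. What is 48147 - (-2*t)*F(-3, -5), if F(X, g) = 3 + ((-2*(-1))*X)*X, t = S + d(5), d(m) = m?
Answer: 48231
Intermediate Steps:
t = 2 (t = -3 + 5 = 2)
F(X, g) = 3 + 2*X**2 (F(X, g) = 3 + (2*X)*X = 3 + 2*X**2)
48147 - (-2*t)*F(-3, -5) = 48147 - (-2*2)*(3 + 2*(-3)**2) = 48147 - (-4)*(3 + 2*9) = 48147 - (-4)*(3 + 18) = 48147 - (-4)*21 = 48147 - 1*(-84) = 48147 + 84 = 48231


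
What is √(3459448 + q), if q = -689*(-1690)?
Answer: 3*√513762 ≈ 2150.3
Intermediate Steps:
q = 1164410
√(3459448 + q) = √(3459448 + 1164410) = √4623858 = 3*√513762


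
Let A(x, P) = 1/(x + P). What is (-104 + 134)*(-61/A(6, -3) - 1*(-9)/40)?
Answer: -21933/4 ≈ -5483.3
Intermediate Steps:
A(x, P) = 1/(P + x)
(-104 + 134)*(-61/A(6, -3) - 1*(-9)/40) = (-104 + 134)*(-61/(1/(-3 + 6)) - 1*(-9)/40) = 30*(-61/(1/3) + 9*(1/40)) = 30*(-61/⅓ + 9/40) = 30*(-61*3 + 9/40) = 30*(-183 + 9/40) = 30*(-7311/40) = -21933/4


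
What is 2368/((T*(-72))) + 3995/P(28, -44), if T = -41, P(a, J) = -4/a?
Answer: -10318789/369 ≈ -27964.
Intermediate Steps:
2368/((T*(-72))) + 3995/P(28, -44) = 2368/((-41*(-72))) + 3995/((-4/28)) = 2368/2952 + 3995/((-4*1/28)) = 2368*(1/2952) + 3995/(-1/7) = 296/369 + 3995*(-7) = 296/369 - 27965 = -10318789/369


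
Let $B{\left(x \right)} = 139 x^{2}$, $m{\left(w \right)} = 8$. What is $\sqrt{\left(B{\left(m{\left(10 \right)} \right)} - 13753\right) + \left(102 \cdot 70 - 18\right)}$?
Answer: $\sqrt{2265} \approx 47.592$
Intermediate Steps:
$\sqrt{\left(B{\left(m{\left(10 \right)} \right)} - 13753\right) + \left(102 \cdot 70 - 18\right)} = \sqrt{\left(139 \cdot 8^{2} - 13753\right) + \left(102 \cdot 70 - 18\right)} = \sqrt{\left(139 \cdot 64 - 13753\right) + \left(7140 - 18\right)} = \sqrt{\left(8896 - 13753\right) + 7122} = \sqrt{-4857 + 7122} = \sqrt{2265}$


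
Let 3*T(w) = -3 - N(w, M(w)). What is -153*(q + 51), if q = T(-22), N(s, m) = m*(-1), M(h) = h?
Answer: -6528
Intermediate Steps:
N(s, m) = -m
T(w) = -1 + w/3 (T(w) = (-3 - (-1)*w)/3 = (-3 + w)/3 = -1 + w/3)
q = -25/3 (q = -1 + (1/3)*(-22) = -1 - 22/3 = -25/3 ≈ -8.3333)
-153*(q + 51) = -153*(-25/3 + 51) = -153*128/3 = -6528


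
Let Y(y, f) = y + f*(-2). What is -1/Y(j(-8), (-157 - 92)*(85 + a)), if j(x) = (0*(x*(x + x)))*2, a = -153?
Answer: 1/33864 ≈ 2.9530e-5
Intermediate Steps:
j(x) = 0 (j(x) = (0*(x*(2*x)))*2 = (0*(2*x²))*2 = 0*2 = 0)
Y(y, f) = y - 2*f
-1/Y(j(-8), (-157 - 92)*(85 + a)) = -1/(0 - 2*(-157 - 92)*(85 - 153)) = -1/(0 - (-498)*(-68)) = -1/(0 - 2*16932) = -1/(0 - 33864) = -1/(-33864) = -1*(-1/33864) = 1/33864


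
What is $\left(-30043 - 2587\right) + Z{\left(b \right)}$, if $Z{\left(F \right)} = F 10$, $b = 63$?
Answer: $-32000$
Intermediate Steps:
$Z{\left(F \right)} = 10 F$
$\left(-30043 - 2587\right) + Z{\left(b \right)} = \left(-30043 - 2587\right) + 10 \cdot 63 = -32630 + 630 = -32000$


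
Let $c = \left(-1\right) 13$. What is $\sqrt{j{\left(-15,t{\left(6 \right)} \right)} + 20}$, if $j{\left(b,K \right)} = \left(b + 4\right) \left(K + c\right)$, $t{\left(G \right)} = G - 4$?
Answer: $\sqrt{141} \approx 11.874$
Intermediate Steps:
$c = -13$
$t{\left(G \right)} = -4 + G$ ($t{\left(G \right)} = G - 4 = -4 + G$)
$j{\left(b,K \right)} = \left(-13 + K\right) \left(4 + b\right)$ ($j{\left(b,K \right)} = \left(b + 4\right) \left(K - 13\right) = \left(4 + b\right) \left(-13 + K\right) = \left(-13 + K\right) \left(4 + b\right)$)
$\sqrt{j{\left(-15,t{\left(6 \right)} \right)} + 20} = \sqrt{\left(-52 - -195 + 4 \left(-4 + 6\right) + \left(-4 + 6\right) \left(-15\right)\right) + 20} = \sqrt{\left(-52 + 195 + 4 \cdot 2 + 2 \left(-15\right)\right) + 20} = \sqrt{\left(-52 + 195 + 8 - 30\right) + 20} = \sqrt{121 + 20} = \sqrt{141}$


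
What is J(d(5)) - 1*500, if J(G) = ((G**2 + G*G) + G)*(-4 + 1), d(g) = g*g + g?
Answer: -5990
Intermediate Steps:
d(g) = g + g**2 (d(g) = g**2 + g = g + g**2)
J(G) = -6*G**2 - 3*G (J(G) = ((G**2 + G**2) + G)*(-3) = (2*G**2 + G)*(-3) = (G + 2*G**2)*(-3) = -6*G**2 - 3*G)
J(d(5)) - 1*500 = -3*5*(1 + 5)*(1 + 2*(5*(1 + 5))) - 1*500 = -3*5*6*(1 + 2*(5*6)) - 500 = -3*30*(1 + 2*30) - 500 = -3*30*(1 + 60) - 500 = -3*30*61 - 500 = -5490 - 500 = -5990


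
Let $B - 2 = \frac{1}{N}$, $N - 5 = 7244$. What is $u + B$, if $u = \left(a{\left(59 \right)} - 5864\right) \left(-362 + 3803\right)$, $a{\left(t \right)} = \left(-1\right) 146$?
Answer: $- \frac{149912277591}{7249} \approx -2.068 \cdot 10^{7}$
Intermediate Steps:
$a{\left(t \right)} = -146$
$N = 7249$ ($N = 5 + 7244 = 7249$)
$u = -20680410$ ($u = \left(-146 - 5864\right) \left(-362 + 3803\right) = \left(-6010\right) 3441 = -20680410$)
$B = \frac{14499}{7249}$ ($B = 2 + \frac{1}{7249} = \frac{14499}{7249} \approx 2.0001$)
$u + B = -20680410 + \frac{14499}{7249} = - \frac{149912277591}{7249}$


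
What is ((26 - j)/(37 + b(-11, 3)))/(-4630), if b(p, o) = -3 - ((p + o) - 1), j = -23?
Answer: -49/199090 ≈ -0.00024612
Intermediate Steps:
b(p, o) = -2 - o - p (b(p, o) = -3 - ((o + p) - 1) = -3 - (-1 + o + p) = -3 + (1 - o - p) = -2 - o - p)
((26 - j)/(37 + b(-11, 3)))/(-4630) = ((26 - 1*(-23))/(37 + (-2 - 1*3 - 1*(-11))))/(-4630) = ((26 + 23)/(37 + (-2 - 3 + 11)))*(-1/4630) = (49/(37 + 6))*(-1/4630) = (49/43)*(-1/4630) = -49/199090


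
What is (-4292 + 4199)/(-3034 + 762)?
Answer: 93/2272 ≈ 0.040933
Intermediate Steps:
(-4292 + 4199)/(-3034 + 762) = -93/(-2272) = -93*(-1/2272) = 93/2272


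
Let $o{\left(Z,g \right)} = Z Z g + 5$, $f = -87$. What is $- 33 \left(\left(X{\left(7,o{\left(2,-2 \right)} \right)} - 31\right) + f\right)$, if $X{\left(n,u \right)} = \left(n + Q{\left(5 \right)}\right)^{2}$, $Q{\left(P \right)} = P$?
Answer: $-858$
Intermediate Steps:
$o{\left(Z,g \right)} = 5 + g Z^{2}$ ($o{\left(Z,g \right)} = Z^{2} g + 5 = g Z^{2} + 5 = 5 + g Z^{2}$)
$X{\left(n,u \right)} = \left(5 + n\right)^{2}$ ($X{\left(n,u \right)} = \left(n + 5\right)^{2} = \left(5 + n\right)^{2}$)
$- 33 \left(\left(X{\left(7,o{\left(2,-2 \right)} \right)} - 31\right) + f\right) = - 33 \left(\left(\left(5 + 7\right)^{2} - 31\right) - 87\right) = - 33 \left(\left(12^{2} - 31\right) - 87\right) = - 33 \left(\left(144 - 31\right) - 87\right) = - 33 \left(113 - 87\right) = \left(-33\right) 26 = -858$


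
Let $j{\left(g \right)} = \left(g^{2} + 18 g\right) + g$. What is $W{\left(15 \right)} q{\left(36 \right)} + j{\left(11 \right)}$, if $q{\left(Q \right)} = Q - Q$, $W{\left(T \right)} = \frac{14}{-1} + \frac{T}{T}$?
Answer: $330$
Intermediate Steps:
$W{\left(T \right)} = -13$ ($W{\left(T \right)} = 14 \left(-1\right) + 1 = -14 + 1 = -13$)
$q{\left(Q \right)} = 0$
$j{\left(g \right)} = g^{2} + 19 g$
$W{\left(15 \right)} q{\left(36 \right)} + j{\left(11 \right)} = \left(-13\right) 0 + 11 \left(19 + 11\right) = 0 + 11 \cdot 30 = 0 + 330 = 330$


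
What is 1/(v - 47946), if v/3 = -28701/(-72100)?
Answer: -72100/3456820497 ≈ -2.0857e-5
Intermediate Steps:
v = 86103/72100 (v = 3*(-28701/(-72100)) = 3*(-28701*(-1/72100)) = 3*(28701/72100) = 86103/72100 ≈ 1.1942)
1/(v - 47946) = 1/(86103/72100 - 47946) = 1/(-3456820497/72100) = -72100/3456820497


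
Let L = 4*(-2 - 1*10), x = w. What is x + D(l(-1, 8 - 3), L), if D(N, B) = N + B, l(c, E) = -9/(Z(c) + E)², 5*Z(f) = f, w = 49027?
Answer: 3134631/64 ≈ 48979.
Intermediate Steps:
Z(f) = f/5
x = 49027
L = -48 (L = 4*(-2 - 10) = 4*(-12) = -48)
l(c, E) = -9/(E + c/5)² (l(c, E) = -9/(c/5 + E)² = -9/(E + c/5)²)
D(N, B) = B + N
x + D(l(-1, 8 - 3), L) = 49027 + (-48 - 225/(-1 + 5*(8 - 3))²) = 49027 + (-48 - 225/(-1 + 5*5)²) = 49027 + (-48 - 225/(-1 + 25)²) = 49027 + (-48 - 225/24²) = 49027 + (-48 - 225*1/576) = 49027 + (-48 - 25/64) = 49027 - 3097/64 = 3134631/64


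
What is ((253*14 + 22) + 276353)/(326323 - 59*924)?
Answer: 279917/271807 ≈ 1.0298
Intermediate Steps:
((253*14 + 22) + 276353)/(326323 - 59*924) = ((3542 + 22) + 276353)/(326323 - 54516) = (3564 + 276353)/271807 = 279917*(1/271807) = 279917/271807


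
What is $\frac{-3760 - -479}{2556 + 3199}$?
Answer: $- \frac{3281}{5755} \approx -0.57011$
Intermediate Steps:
$\frac{-3760 - -479}{2556 + 3199} = \frac{-3760 + \left(-345 + 824\right)}{5755} = \left(-3760 + 479\right) \frac{1}{5755} = \left(-3281\right) \frac{1}{5755} = - \frac{3281}{5755}$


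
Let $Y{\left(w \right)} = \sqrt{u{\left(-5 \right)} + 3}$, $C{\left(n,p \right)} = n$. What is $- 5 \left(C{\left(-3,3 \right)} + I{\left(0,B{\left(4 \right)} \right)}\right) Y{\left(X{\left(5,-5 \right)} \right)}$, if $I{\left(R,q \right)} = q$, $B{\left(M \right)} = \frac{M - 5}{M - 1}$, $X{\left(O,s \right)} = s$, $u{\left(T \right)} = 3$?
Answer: $\frac{50 \sqrt{6}}{3} \approx 40.825$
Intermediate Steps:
$B{\left(M \right)} = \frac{-5 + M}{-1 + M}$
$Y{\left(w \right)} = \sqrt{6}$ ($Y{\left(w \right)} = \sqrt{3 + 3} = \sqrt{6}$)
$- 5 \left(C{\left(-3,3 \right)} + I{\left(0,B{\left(4 \right)} \right)}\right) Y{\left(X{\left(5,-5 \right)} \right)} = - 5 \left(-3 + \frac{-5 + 4}{-1 + 4}\right) \sqrt{6} = - 5 \left(-3 + \frac{1}{3} \left(-1\right)\right) \sqrt{6} = - 5 \left(-3 - \frac{1}{3}\right) \sqrt{6} = \left(-5\right) \left(- \frac{10}{3}\right) \sqrt{6} = \frac{50 \sqrt{6}}{3}$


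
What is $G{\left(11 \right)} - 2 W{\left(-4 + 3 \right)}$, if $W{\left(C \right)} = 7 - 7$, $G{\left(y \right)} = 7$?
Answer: $7$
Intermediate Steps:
$W{\left(C \right)} = 0$ ($W{\left(C \right)} = 7 - 7 = 0$)
$G{\left(11 \right)} - 2 W{\left(-4 + 3 \right)} = 7 - 0 = 7 + 0 = 7$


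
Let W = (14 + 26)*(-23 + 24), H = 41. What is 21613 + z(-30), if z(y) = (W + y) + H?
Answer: 21664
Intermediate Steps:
W = 40 (W = 40*1 = 40)
z(y) = 81 + y (z(y) = (40 + y) + 41 = 81 + y)
21613 + z(-30) = 21613 + (81 - 30) = 21613 + 51 = 21664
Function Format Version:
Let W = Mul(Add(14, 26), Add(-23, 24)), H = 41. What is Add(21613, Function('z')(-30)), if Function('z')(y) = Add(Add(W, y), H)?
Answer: 21664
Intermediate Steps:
W = 40 (W = Mul(40, 1) = 40)
Function('z')(y) = Add(81, y) (Function('z')(y) = Add(Add(40, y), 41) = Add(81, y))
Add(21613, Function('z')(-30)) = Add(21613, Add(81, -30)) = Add(21613, 51) = 21664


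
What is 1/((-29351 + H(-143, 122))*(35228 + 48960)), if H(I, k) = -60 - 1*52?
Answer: -1/2480431044 ≈ -4.0316e-10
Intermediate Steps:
H(I, k) = -112 (H(I, k) = -60 - 52 = -112)
1/((-29351 + H(-143, 122))*(35228 + 48960)) = 1/((-29351 - 112)*(35228 + 48960)) = 1/(-29463*84188) = 1/(-2480431044) = -1/2480431044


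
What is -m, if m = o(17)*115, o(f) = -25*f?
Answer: 48875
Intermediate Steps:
m = -48875 (m = -25*17*115 = -425*115 = -48875)
-m = -1*(-48875) = 48875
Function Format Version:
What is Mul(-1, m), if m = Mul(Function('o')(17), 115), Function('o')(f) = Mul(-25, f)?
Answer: 48875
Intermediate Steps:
m = -48875 (m = Mul(Mul(-25, 17), 115) = Mul(-425, 115) = -48875)
Mul(-1, m) = Mul(-1, -48875) = 48875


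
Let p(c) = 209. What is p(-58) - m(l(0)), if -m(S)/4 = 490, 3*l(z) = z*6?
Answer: 2169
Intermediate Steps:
l(z) = 2*z (l(z) = (z*6)/3 = (6*z)/3 = 2*z)
m(S) = -1960 (m(S) = -4*490 = -1960)
p(-58) - m(l(0)) = 209 - 1*(-1960) = 209 + 1960 = 2169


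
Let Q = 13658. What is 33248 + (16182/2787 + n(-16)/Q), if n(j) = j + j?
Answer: 210966820730/6344141 ≈ 33254.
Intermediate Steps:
n(j) = 2*j
33248 + (16182/2787 + n(-16)/Q) = 33248 + (16182/2787 + (2*(-16))/13658) = 33248 + (16182*(1/2787) - 32*1/13658) = 33248 + (5394/929 - 16/6829) = 33248 + 36820762/6344141 = 210966820730/6344141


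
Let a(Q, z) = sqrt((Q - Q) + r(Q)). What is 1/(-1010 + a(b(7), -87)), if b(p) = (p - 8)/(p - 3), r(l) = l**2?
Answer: -4/4039 ≈ -0.00099034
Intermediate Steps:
b(p) = (-8 + p)/(-3 + p)
a(Q, z) = sqrt(Q**2) (a(Q, z) = sqrt((Q - Q) + Q**2) = sqrt(0 + Q**2) = sqrt(Q**2))
1/(-1010 + a(b(7), -87)) = 1/(-1010 + sqrt(((-8 + 7)/(-3 + 7))**2)) = 1/(-1010 + sqrt((-1/4)**2)) = 1/(-1010 + sqrt(1/16)) = 1/(-1010 + 1/4) = 1/(-4039/4) = -4/4039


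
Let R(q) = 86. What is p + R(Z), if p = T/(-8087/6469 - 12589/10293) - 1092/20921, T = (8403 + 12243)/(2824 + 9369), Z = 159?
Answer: 1790850278336546321/21003800990240098 ≈ 85.263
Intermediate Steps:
T = 20646/12193 ≈ 1.6933
p = -15476606824102107/21003800990240098 (p = 20646/(12193*(-8087/6469 - 12589/10293)) - 1092/20921 = 20646/(12193*(-164677732/66585417)) - 1092/20921 = (20646/12193)*(-66585417/164677732) - 1092/20921 = -687361259691/1003957793138 - 1092/20921 = -15476606824102107/21003800990240098 ≈ -0.73685)
p + R(Z) = -15476606824102107/21003800990240098 + 86 = 1790850278336546321/21003800990240098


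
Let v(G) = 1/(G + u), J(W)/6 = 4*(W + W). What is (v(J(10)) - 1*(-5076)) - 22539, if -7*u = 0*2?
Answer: -8382239/480 ≈ -17463.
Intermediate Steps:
u = 0 (u = -0*2 = -⅐*0 = 0)
J(W) = 48*W (J(W) = 6*(4*(W + W)) = 6*(4*(2*W)) = 6*(8*W) = 48*W)
v(G) = 1/G (v(G) = 1/(G + 0) = 1/G)
(v(J(10)) - 1*(-5076)) - 22539 = (1/(48*10) - 1*(-5076)) - 22539 = (1/480 + 5076) - 22539 = 2436481/480 - 22539 = -8382239/480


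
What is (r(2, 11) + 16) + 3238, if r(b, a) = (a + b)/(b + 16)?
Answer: 58585/18 ≈ 3254.7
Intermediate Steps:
r(b, a) = (a + b)/(16 + b)
(r(2, 11) + 16) + 3238 = ((11 + 2)/(16 + 2) + 16) + 3238 = (13/18 + 16) + 3238 = 301/18 + 3238 = 58585/18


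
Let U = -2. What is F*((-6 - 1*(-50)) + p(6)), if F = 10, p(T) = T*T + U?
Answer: 780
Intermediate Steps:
p(T) = -2 + T² (p(T) = T*T - 2 = T² - 2 = -2 + T²)
F*((-6 - 1*(-50)) + p(6)) = 10*((-6 - 1*(-50)) + (-2 + 6²)) = 10*((-6 + 50) + (-2 + 36)) = 10*(44 + 34) = 10*78 = 780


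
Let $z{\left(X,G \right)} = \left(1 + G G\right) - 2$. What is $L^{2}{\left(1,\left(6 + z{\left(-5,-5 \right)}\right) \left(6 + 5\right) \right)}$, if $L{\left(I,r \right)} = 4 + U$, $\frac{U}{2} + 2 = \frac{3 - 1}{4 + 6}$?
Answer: $\frac{4}{25} \approx 0.16$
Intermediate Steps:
$U = - \frac{18}{5}$ ($U = -4 + 2 \frac{3 - 1}{4 + 6} = -4 + 2 \cdot \frac{2}{10} = -4 + 2 \cdot 2 \cdot \frac{1}{10} = -4 + 2 \cdot \frac{1}{5} = -4 + \frac{2}{5} = - \frac{18}{5} \approx -3.6$)
$z{\left(X,G \right)} = -1 + G^{2}$ ($z{\left(X,G \right)} = \left(1 + G^{2}\right) - 2 = -1 + G^{2}$)
$L{\left(I,r \right)} = \frac{2}{5}$ ($L{\left(I,r \right)} = 4 - \frac{18}{5} = \frac{2}{5}$)
$L^{2}{\left(1,\left(6 + z{\left(-5,-5 \right)}\right) \left(6 + 5\right) \right)} = \left(\frac{2}{5}\right)^{2} = \frac{4}{25}$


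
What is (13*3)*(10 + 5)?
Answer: 585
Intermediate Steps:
(13*3)*(10 + 5) = 39*15 = 585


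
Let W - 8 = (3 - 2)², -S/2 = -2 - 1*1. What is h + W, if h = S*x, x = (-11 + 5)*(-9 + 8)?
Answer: 45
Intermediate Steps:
x = 6 (x = -6*(-1) = 6)
S = 6 (S = -2*(-2 - 1*1) = -2*(-2 - 1) = -2*(-3) = 6)
W = 9 (W = 8 + (3 - 2)² = 8 + 1² = 8 + 1 = 9)
h = 36 (h = 6*6 = 36)
h + W = 36 + 9 = 45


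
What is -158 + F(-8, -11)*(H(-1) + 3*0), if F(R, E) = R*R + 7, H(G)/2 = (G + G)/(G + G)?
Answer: -16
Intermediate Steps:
H(G) = 2 (H(G) = 2*((G + G)/(G + G)) = 2*((2*G)/((2*G))) = 2*((2*G)*(1/(2*G))) = 2*1 = 2)
F(R, E) = 7 + R² (F(R, E) = R² + 7 = 7 + R²)
-158 + F(-8, -11)*(H(-1) + 3*0) = -158 + (7 + (-8)²)*(2 + 3*0) = -158 + (7 + 64)*(2 + 0) = -158 + 71*2 = -158 + 142 = -16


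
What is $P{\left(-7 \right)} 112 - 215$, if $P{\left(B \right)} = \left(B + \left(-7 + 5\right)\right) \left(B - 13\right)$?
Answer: $19945$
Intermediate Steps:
$P{\left(B \right)} = \left(-13 + B\right) \left(-2 + B\right)$ ($P{\left(B \right)} = \left(B - 2\right) \left(-13 + B\right) = \left(-2 + B\right) \left(-13 + B\right) = \left(-13 + B\right) \left(-2 + B\right)$)
$P{\left(-7 \right)} 112 - 215 = \left(26 + \left(-7\right)^{2} - -105\right) 112 - 215 = \left(26 + 49 + 105\right) 112 - 215 = 180 \cdot 112 - 215 = 20160 - 215 = 19945$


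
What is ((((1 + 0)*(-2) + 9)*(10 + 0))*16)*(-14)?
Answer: -15680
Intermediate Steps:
((((1 + 0)*(-2) + 9)*(10 + 0))*16)*(-14) = (((1*(-2) + 9)*10)*16)*(-14) = (((-2 + 9)*10)*16)*(-14) = ((7*10)*16)*(-14) = (70*16)*(-14) = 1120*(-14) = -15680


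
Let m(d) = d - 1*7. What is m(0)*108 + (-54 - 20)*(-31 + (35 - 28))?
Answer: 1020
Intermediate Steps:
m(d) = -7 + d (m(d) = d - 7 = -7 + d)
m(0)*108 + (-54 - 20)*(-31 + (35 - 28)) = (-7 + 0)*108 + (-54 - 20)*(-31 + (35 - 28)) = -7*108 - 74*(-31 + 7) = -756 - 74*(-24) = -756 + 1776 = 1020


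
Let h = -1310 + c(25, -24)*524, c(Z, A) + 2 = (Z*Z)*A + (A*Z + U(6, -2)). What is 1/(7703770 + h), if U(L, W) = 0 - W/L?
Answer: -3/1418440 ≈ -2.1150e-6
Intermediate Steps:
U(L, W) = -W/L (U(L, W) = 0 - W/L = -W/L)
c(Z, A) = -5/3 + A*Z + A*Z**2 (c(Z, A) = -2 + ((Z*Z)*A + (A*Z - 1*(-2)/6)) = -2 + (Z**2*A + (A*Z - 1*(-2)*1/6)) = -2 + (A*Z**2 + (A*Z + 1/3)) = -2 + (A*Z**2 + (1/3 + A*Z)) = -2 + (1/3 + A*Z + A*Z**2) = -5/3 + A*Z + A*Z**2)
h = -24529750/3 (h = -1310 + (-5/3 - 24*25 - 24*25**2)*524 = -1310 + (-5/3 - 600 - 24*625)*524 = -1310 + (-5/3 - 600 - 15000)*524 = -1310 - 46805/3*524 = -1310 - 24525820/3 = -24529750/3 ≈ -8.1766e+6)
1/(7703770 + h) = 1/(7703770 - 24529750/3) = 1/(-1418440/3) = -3/1418440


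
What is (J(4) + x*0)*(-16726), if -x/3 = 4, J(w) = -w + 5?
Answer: -16726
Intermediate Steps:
J(w) = 5 - w
x = -12 (x = -3*4 = -12)
(J(4) + x*0)*(-16726) = ((5 - 1*4) - 12*0)*(-16726) = ((5 - 4) + 0)*(-16726) = (1 + 0)*(-16726) = 1*(-16726) = -16726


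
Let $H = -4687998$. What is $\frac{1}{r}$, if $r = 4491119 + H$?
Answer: $- \frac{1}{196879} \approx -5.0793 \cdot 10^{-6}$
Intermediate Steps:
$r = -196879$ ($r = 4491119 - 4687998 = -196879$)
$\frac{1}{r} = \frac{1}{-196879} = - \frac{1}{196879}$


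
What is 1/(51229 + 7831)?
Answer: 1/59060 ≈ 1.6932e-5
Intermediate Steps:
1/(51229 + 7831) = 1/59060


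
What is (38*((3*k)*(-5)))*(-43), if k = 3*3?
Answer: 220590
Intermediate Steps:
k = 9
(38*((3*k)*(-5)))*(-43) = (38*((3*9)*(-5)))*(-43) = (38*(27*(-5)))*(-43) = (38*(-135))*(-43) = -5130*(-43) = 220590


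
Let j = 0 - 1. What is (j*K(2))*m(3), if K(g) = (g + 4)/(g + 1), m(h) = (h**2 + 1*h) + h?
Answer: -30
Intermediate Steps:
m(h) = h**2 + 2*h (m(h) = (h**2 + h) + h = (h + h**2) + h = h**2 + 2*h)
j = -1
K(g) = (4 + g)/(1 + g)
(j*K(2))*m(3) = (-(4 + 2)/(1 + 2))*(3*(2 + 3)) = (-6/3)*(3*5) = -6/3*15 = -1*2*15 = -2*15 = -30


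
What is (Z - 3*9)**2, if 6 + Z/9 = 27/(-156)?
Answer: 18429849/2704 ≈ 6815.8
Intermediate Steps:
Z = -2889/52 (Z = -54 + 9*(27/(-156)) = -54 + 9*(27*(-1/156)) = -54 + 9*(-9/52) = -54 - 81/52 = -2889/52 ≈ -55.558)
(Z - 3*9)**2 = (-2889/52 - 3*9)**2 = (-2889/52 - 27)**2 = (-4293/52)**2 = 18429849/2704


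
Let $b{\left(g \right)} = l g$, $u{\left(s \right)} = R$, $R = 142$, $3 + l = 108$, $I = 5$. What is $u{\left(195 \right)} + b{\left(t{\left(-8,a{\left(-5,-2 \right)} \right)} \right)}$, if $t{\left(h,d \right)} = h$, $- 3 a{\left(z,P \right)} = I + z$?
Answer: $-698$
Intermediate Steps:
$l = 105$ ($l = -3 + 108 = 105$)
$a{\left(z,P \right)} = - \frac{5}{3} - \frac{z}{3}$ ($a{\left(z,P \right)} = - \frac{5 + z}{3} = - \frac{5}{3} - \frac{z}{3}$)
$u{\left(s \right)} = 142$
$b{\left(g \right)} = 105 g$
$u{\left(195 \right)} + b{\left(t{\left(-8,a{\left(-5,-2 \right)} \right)} \right)} = 142 + 105 \left(-8\right) = 142 - 840 = -698$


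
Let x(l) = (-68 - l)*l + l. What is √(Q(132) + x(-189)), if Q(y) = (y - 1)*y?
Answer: 31*I*√6 ≈ 75.934*I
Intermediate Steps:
Q(y) = y*(-1 + y) (Q(y) = (-1 + y)*y = y*(-1 + y))
x(l) = l + l*(-68 - l) (x(l) = l*(-68 - l) + l = l + l*(-68 - l))
√(Q(132) + x(-189)) = √(132*(-1 + 132) - 1*(-189)*(67 - 189)) = √(132*131 - 1*(-189)*(-122)) = √(17292 - 23058) = √(-5766) = 31*I*√6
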